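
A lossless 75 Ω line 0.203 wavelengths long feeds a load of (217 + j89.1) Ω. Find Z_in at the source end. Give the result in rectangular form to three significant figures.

Z_in ≈ 25.9 − j30.7 Ω

βl = 2π × 0.203 = 73.1°
tan(βl) = tan(73.1°) = 3.29
Z_in = Z_0·(Z_L + jZ_0·tanβl)/(Z_0 + jZ_L·tanβl)
     = 75·(217 + j336)/(-218 + j713)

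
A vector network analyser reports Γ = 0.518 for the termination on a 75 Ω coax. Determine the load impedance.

Z_L ≈ 236 Ω

Z_L = Z_0·(1 + Γ)/(1 − Γ) = 75·(1.52)/(0.482)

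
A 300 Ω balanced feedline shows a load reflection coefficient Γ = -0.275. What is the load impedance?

Z_L = Z_0·(1 + Γ)/(1 − Γ) = 300·(0.725)/(1.27)

Z_L ≈ 171 Ω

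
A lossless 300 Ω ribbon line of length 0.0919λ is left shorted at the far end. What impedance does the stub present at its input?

βl = 2π × 0.0919 = 33.1°
tan(βl) = 0.651
For a shorted stub, Z_in = jZ_0·tan(βl)

Z_in ≈ +j195 Ω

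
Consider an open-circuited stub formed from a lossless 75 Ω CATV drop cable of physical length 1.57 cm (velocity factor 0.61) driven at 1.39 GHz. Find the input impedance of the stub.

Z_in ≈ −j80.6 Ω

λ = v/f = 0.61·c / 1.39 GHz = 0.132 m
βl = 2π·l/λ = 2π × 0.119 = 42.9°
tan(βl) = 0.93
For an open-circuited stub, Z_in = −jZ_0·cot(βl) = −jZ_0/tan(βl)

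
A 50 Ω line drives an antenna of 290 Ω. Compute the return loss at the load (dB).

RL ≈ 3.03 dB

Γ = (290 − 50)/(290 + 50) = 0.706
RL = −20·log₁₀|Γ| = −20·log₁₀(0.706)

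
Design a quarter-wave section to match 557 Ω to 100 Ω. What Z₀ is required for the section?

Z_qwt = √(Z_0·R_L) = √(100 × 557) = √55700

Z_qwt ≈ 236 Ω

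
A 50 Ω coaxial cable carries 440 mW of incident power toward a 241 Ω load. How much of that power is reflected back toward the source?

Γ = (241 − 50)/(241 + 50) = 0.656
|Γ|² = 0.431
P_refl = |Γ|²·P_inc = 190 mW, P_del = (1 − |Γ|²)·P_inc = 250 mW

P_reflected ≈ 190 mW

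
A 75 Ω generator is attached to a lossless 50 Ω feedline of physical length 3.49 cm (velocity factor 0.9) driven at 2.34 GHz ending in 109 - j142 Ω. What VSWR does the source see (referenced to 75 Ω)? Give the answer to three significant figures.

VSWR ≈ 7.86

λ = v/f = 0.9·c / 2.34 GHz = 0.115 m
βl = 2π·l/λ = 2π × 0.302 = 109°
tan(βl) = -2.92
Z_in = Z_0·(Z_L + jZ_0·tanβl)/(Z_0 + jZ_L·tanβl) = 11.1 + j29.8 Ω
Γ_s = (Z_in − Z_s)/(Z_in + Z_s) = (-63.9 + j29.8)/(86.1 + j29.8), |Γ_s| = 0.774
VSWR = (1 + |Γ_s|)/(1 − |Γ_s|)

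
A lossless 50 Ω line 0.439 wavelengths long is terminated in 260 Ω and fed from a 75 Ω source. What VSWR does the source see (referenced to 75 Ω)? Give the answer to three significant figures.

βl = 2π × 0.439 = 158°
tan(βl) = -0.403
Z_in = Z_0·(Z_L + jZ_0·tanβl)/(Z_0 + jZ_L·tanβl) = 56 + j97.3 Ω
Γ_s = (Z_in − Z_s)/(Z_in + Z_s) = (-19 + j97.3)/(131 + j97.3), |Γ_s| = 0.607
VSWR = (1 + |Γ_s|)/(1 − |Γ_s|)

VSWR ≈ 4.09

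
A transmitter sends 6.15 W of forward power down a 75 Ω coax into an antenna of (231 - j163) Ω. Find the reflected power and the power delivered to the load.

|Γ| = |(156 − j163)/(306 − j163)| = 0.651
|Γ|² = 0.423
P_refl = |Γ|²·P_inc = 2.6 W, P_del = (1 − |Γ|²)·P_inc = 3.55 W

P_reflected ≈ 2.6 W; P_delivered ≈ 3.55 W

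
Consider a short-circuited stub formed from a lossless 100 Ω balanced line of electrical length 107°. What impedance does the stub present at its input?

Z_in ≈ −j327 Ω

tan(βl) = -3.27
For a short-circuited stub, Z_in = jZ_0·tan(βl)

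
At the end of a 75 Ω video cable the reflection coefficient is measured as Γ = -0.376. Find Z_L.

Z_L = Z_0·(1 + Γ)/(1 − Γ) = 75·(0.624)/(1.38)

Z_L ≈ 34 Ω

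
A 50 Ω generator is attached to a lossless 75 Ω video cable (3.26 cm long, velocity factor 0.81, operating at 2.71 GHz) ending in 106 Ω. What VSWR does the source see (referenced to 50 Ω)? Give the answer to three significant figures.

VSWR ≈ 1.65

λ = v/f = 0.81·c / 2.71 GHz = 0.0897 m
βl = 2π·l/λ = 2π × 0.364 = 131°
tan(βl) = -1.16
Z_in = Z_0·(Z_L + jZ_0·tanβl)/(Z_0 + jZ_L·tanβl) = 67.5 + j23.6 Ω
Γ_s = (Z_in − Z_s)/(Z_in + Z_s) = (17.5 + j23.6)/(118 + j23.6), |Γ_s| = 0.245
VSWR = (1 + |Γ_s|)/(1 − |Γ_s|)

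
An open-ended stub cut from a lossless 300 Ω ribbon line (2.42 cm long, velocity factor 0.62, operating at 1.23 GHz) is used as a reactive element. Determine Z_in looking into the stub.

λ = v/f = 0.62·c / 1.23 GHz = 0.151 m
βl = 2π·l/λ = 2π × 0.16 = 57.6°
tan(βl) = 1.58
For an open-ended stub, Z_in = −jZ_0·cot(βl) = −jZ_0/tan(βl)

Z_in ≈ −j190 Ω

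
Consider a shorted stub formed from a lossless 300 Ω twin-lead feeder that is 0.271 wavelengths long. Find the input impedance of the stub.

Z_in ≈ −j2260 Ω

βl = 2π × 0.271 = 97.6°
tan(βl) = -7.53
For a shorted stub, Z_in = jZ_0·tan(βl)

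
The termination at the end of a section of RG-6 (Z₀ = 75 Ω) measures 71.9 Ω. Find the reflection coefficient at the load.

Γ = (Z_L − Z_0)/(Z_L + Z_0) = (71.9 − 75)/(71.9 + 75) = -3.1/146.9

Γ = -0.0211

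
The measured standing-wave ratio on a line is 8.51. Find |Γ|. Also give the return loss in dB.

|Γ| = (S − 1)/(S + 1) = (8.51 − 1)/(8.51 + 1) = 7.51/9.51
RL = −20·log₁₀|Γ| = −20·log₁₀(0.79)

|Γ| ≈ 0.79; return loss ≈ 2.05 dB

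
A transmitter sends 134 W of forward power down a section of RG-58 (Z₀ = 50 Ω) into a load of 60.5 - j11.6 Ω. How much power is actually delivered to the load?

|Γ| = |(10.5 − j11.6)/(110.5 − j11.6)| = 0.141
|Γ|² = 0.0198
P_refl = |Γ|²·P_inc = 2.66 W, P_del = (1 − |Γ|²)·P_inc = 131 W

P_delivered ≈ 131 W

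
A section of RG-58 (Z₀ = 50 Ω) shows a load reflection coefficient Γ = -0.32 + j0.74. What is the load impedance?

Z_L ≈ 7.64 + j32.3 Ω

Z_L = Z_0·(1 + Γ)/(1 − Γ) = 50·(0.68 + j0.74)/(1.32 − j0.74)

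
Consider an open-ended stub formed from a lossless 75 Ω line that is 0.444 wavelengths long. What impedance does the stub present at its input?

Z_in ≈ +j204 Ω

βl = 2π × 0.444 = 160°
tan(βl) = -0.367
For an open-ended stub, Z_in = −jZ_0·cot(βl) = −jZ_0/tan(βl)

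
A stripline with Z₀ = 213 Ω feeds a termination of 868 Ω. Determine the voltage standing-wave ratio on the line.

Γ = (868 − 213)/(868 + 213) = 0.606
VSWR = (1 + 0.606)/(1 − 0.606)

VSWR ≈ 4.08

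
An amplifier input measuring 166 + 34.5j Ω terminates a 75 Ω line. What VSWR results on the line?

Γ = (Z_L − Z_0)/(Z_L + Z_0) = (91 + j34.5)/(241 + j34.5)
|Γ| = 97.3/243 = 0.4
VSWR = (1 + |Γ|)/(1 − |Γ|) = 1.4/0.6

VSWR ≈ 2.33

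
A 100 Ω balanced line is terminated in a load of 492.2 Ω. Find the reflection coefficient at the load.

Γ = (Z_L − Z_0)/(Z_L + Z_0) = (492.2 − 100)/(492.2 + 100) = 392.2/592.2

Γ = 0.662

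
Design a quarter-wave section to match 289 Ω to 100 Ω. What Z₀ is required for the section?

Z_qwt = √(Z_0·R_L) = √(100 × 289) = √28900

Z_qwt ≈ 170 Ω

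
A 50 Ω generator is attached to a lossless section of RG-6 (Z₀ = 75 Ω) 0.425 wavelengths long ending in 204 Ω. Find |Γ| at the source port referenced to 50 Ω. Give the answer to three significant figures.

|Γ| ≈ 0.57

βl = 2π × 0.425 = 153°
tan(βl) = -0.51
Z_in = Z_0·(Z_L + jZ_0·tanβl)/(Z_0 + jZ_L·tanβl) = 88 + j83.7 Ω
Γ_s = (Z_in − Z_s)/(Z_in + Z_s) = (38 + j83.7)/(138 + j83.7), |Γ_s| = 0.57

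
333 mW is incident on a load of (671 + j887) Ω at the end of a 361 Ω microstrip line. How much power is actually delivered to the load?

P_delivered ≈ 174 mW

|Γ| = |(310 + j887)/(1032 + j887)| = 0.69
|Γ|² = 0.477
P_refl = |Γ|²·P_inc = 159 mW, P_del = (1 − |Γ|²)·P_inc = 174 mW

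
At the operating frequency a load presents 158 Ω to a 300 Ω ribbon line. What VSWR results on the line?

VSWR ≈ 1.9

For a purely resistive load, VSWR = R_L/Z_0 or Z_0/R_L (whichever > 1) = 300/158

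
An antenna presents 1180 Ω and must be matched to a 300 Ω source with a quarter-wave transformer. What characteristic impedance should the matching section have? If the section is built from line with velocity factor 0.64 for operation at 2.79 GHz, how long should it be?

Z_qwt ≈ 595 Ω; length ≈ 1.72 cm

Z_qwt = √(Z_0·R_L) = √(300 × 1180) = √354000
λ = 0.64·c/f = 0.0688 m, so l = λ/4 = 0.0172 m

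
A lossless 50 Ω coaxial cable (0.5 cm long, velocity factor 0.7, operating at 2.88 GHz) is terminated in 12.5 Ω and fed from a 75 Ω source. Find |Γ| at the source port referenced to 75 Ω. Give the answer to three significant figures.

|Γ| ≈ 0.689

λ = v/f = 0.7·c / 2.88 GHz = 0.0729 m
βl = 2π·l/λ = 2π × 0.0686 = 24.7°
tan(βl) = 0.46
Z_in = Z_0·(Z_L + jZ_0·tanβl)/(Z_0 + jZ_L·tanβl) = 14.9 + j21.3 Ω
Γ_s = (Z_in − Z_s)/(Z_in + Z_s) = (-60.1 + j21.3)/(89.9 + j21.3), |Γ_s| = 0.689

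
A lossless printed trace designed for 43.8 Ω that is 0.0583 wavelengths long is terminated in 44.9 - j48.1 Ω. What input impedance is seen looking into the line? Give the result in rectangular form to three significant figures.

βl = 2π × 0.0583 = 21°
tan(βl) = tan(21°) = 0.384
Z_in = Z_0·(Z_L + jZ_0·tanβl)/(Z_0 + jZ_L·tanβl)
     = 43.8·(44.9 − j31.3)/(62.3 + j17.2)

Z_in ≈ 23.7 − j28.6 Ω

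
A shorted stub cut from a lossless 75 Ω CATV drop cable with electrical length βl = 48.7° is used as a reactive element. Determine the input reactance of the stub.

X_in ≈ 85.4 Ω (inductive)

tan(βl) = 1.14
For a shorted stub, Z_in = jZ_0·tan(βl)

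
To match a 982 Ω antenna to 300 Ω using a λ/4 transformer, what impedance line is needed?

Z_qwt = √(Z_0·R_L) = √(300 × 982) = √294600

Z_qwt ≈ 543 Ω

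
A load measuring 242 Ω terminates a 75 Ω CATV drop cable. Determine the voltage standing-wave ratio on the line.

VSWR ≈ 3.23

Γ = (242 − 75)/(242 + 75) = 0.527
VSWR = (1 + 0.527)/(1 − 0.527)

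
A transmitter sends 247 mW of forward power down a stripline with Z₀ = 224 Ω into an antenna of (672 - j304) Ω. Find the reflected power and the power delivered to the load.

P_reflected ≈ 80.9 mW; P_delivered ≈ 166 mW

|Γ| = |(448 − j304)/(896 − j304)| = 0.572
|Γ|² = 0.327
P_refl = |Γ|²·P_inc = 80.9 mW, P_del = (1 − |Γ|²)·P_inc = 166 mW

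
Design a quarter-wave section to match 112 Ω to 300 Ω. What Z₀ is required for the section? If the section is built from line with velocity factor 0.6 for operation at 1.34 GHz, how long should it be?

Z_qwt = √(Z_0·R_L) = √(300 × 112) = √33600
λ = 0.6·c/f = 0.134 m, so l = λ/4 = 0.0336 m

Z_qwt ≈ 183 Ω; length ≈ 3.36 cm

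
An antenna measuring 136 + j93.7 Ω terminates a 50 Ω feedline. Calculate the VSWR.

Γ = (Z_L − Z_0)/(Z_L + Z_0) = (86 + j93.7)/(186 + j93.7)
|Γ| = 127/208 = 0.611
VSWR = (1 + |Γ|)/(1 − |Γ|) = 1.61/0.389

VSWR ≈ 4.14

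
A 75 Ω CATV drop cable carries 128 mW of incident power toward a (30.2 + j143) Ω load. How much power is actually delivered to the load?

P_delivered ≈ 36.8 mW

|Γ| = |(-44.8 + j143)/(105.2 + j143)| = 0.844
|Γ|² = 0.713
P_refl = |Γ|²·P_inc = 91.2 mW, P_del = (1 − |Γ|²)·P_inc = 36.8 mW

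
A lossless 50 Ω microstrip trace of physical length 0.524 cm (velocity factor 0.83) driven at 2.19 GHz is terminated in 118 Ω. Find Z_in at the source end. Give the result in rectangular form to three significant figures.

λ = v/f = 0.83·c / 2.19 GHz = 0.114 m
βl = 2π·l/λ = 2π × 0.0461 = 16.6°
tan(βl) = tan(16.6°) = 0.298
Z_in = Z_0·(Z_L + jZ_0·tanβl)/(Z_0 + jZ_L·tanβl)
     = 50·(118 + j14.9)/(50 + j35.2)

Z_in ≈ 86 − j45.6 Ω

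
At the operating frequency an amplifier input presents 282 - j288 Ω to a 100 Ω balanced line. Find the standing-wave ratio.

VSWR ≈ 5.95

Γ = (Z_L − Z_0)/(Z_L + Z_0) = (182 − j288)/(382 − j288)
|Γ| = 341/478 = 0.712
VSWR = (1 + |Γ|)/(1 − |Γ|) = 1.71/0.288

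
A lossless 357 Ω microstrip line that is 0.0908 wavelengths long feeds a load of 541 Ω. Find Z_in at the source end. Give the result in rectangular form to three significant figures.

βl = 2π × 0.0908 = 32.7°
tan(βl) = tan(32.7°) = 0.642
Z_in = Z_0·(Z_L + jZ_0·tanβl)/(Z_0 + jZ_L·tanβl)
     = 357·(541 + j229)/(357 + j347)

Z_in ≈ 393 − j153 Ω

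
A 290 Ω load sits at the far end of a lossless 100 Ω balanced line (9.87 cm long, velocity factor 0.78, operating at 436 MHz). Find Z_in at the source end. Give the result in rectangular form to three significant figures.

Z_in ≈ 40.3 − j38 Ω

λ = v/f = 0.78·c / 436 MHz = 0.537 m
βl = 2π·l/λ = 2π × 0.184 = 66.2°
tan(βl) = tan(66.2°) = 2.27
Z_in = Z_0·(Z_L + jZ_0·tanβl)/(Z_0 + jZ_L·tanβl)
     = 100·(290 + j227)/(100 + j658)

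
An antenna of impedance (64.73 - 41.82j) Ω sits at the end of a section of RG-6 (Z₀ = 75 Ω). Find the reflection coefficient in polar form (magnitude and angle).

Γ = (Z_L − Z_0)/(Z_L + Z_0) = (-10.27 − j41.82)/(139.7 − j41.82)
|Γ| = 43.1/146 = 0.295

Γ ≈ 0.295 ∠ -87.1°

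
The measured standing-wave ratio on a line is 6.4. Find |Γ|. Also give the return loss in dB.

|Γ| = (S − 1)/(S + 1) = (6.4 − 1)/(6.4 + 1) = 5.4/7.4
RL = −20·log₁₀|Γ| = −20·log₁₀(0.73)

|Γ| ≈ 0.73; return loss ≈ 2.74 dB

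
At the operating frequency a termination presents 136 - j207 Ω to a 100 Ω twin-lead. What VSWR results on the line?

VSWR ≈ 5.05

Γ = (Z_L − Z_0)/(Z_L + Z_0) = (36 − j207)/(236 − j207)
|Γ| = 210/314 = 0.669
VSWR = (1 + |Γ|)/(1 − |Γ|) = 1.67/0.331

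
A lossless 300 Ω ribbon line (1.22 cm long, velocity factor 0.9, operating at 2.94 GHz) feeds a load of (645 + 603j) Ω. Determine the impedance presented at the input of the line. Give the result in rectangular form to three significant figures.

λ = v/f = 0.9·c / 2.94 GHz = 0.0918 m
βl = 2π·l/λ = 2π × 0.133 = 47.8°
tan(βl) = tan(47.8°) = 1.1
Z_in = Z_0·(Z_L + jZ_0·tanβl)/(Z_0 + jZ_L·tanβl)
     = 300·(645 + j934)/(-366 + j712)

Z_in ≈ 201 − j375 Ω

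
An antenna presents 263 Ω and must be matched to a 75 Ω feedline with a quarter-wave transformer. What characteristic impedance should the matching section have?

Z_qwt ≈ 140 Ω

Z_qwt = √(Z_0·R_L) = √(75 × 263) = √19720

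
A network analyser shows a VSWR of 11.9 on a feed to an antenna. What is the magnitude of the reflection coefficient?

|Γ| ≈ 0.845

|Γ| = (S − 1)/(S + 1) = (11.9 − 1)/(11.9 + 1) = 10.9/12.9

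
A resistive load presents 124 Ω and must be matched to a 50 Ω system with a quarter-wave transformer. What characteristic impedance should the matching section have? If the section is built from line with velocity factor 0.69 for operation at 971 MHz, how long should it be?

Z_qwt = √(Z_0·R_L) = √(50 × 124) = √6200
λ = 0.69·c/f = 0.213 m, so l = λ/4 = 0.0533 m

Z_qwt ≈ 78.7 Ω; length ≈ 5.33 cm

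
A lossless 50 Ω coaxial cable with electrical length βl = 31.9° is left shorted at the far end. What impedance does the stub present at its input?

Z_in ≈ +j31.1 Ω

tan(βl) = 0.622
For a shorted stub, Z_in = jZ_0·tan(βl)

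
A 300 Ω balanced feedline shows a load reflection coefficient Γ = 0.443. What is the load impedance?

Z_L ≈ 777 Ω

Z_L = Z_0·(1 + Γ)/(1 − Γ) = 300·(1.44)/(0.557)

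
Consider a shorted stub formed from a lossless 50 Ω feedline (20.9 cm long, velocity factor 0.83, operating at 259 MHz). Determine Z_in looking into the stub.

λ = v/f = 0.83·c / 259 MHz = 0.961 m
βl = 2π·l/λ = 2π × 0.217 = 78.3°
tan(βl) = 4.81
For a shorted stub, Z_in = jZ_0·tan(βl)

Z_in ≈ +j241 Ω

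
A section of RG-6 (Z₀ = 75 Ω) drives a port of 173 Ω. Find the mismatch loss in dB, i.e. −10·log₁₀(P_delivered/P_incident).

Γ = (173 − 75)/(173 + 75) = 0.395
|Γ|² = 0.156, so P_del/P_inc = 1 − |Γ|² = 0.844
ML = −10·log₁₀(1 − |Γ|²)

mismatch loss ≈ 0.737 dB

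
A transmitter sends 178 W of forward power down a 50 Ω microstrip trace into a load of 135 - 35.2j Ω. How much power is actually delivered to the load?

|Γ| = |(85 − j35.2)/(185 − j35.2)| = 0.489
|Γ|² = 0.239
P_refl = |Γ|²·P_inc = 42.5 W, P_del = (1 − |Γ|²)·P_inc = 136 W

P_delivered ≈ 136 W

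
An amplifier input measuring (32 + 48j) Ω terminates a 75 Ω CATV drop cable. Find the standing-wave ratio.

Γ = (Z_L − Z_0)/(Z_L + Z_0) = (-43 + j48)/(107 + j48)
|Γ| = 64.4/117 = 0.55
VSWR = (1 + |Γ|)/(1 − |Γ|) = 1.55/0.45

VSWR ≈ 3.44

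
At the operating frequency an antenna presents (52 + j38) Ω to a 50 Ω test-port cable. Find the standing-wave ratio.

Γ = (Z_L − Z_0)/(Z_L + Z_0) = (2 + j38)/(102 + j38)
|Γ| = 38.1/109 = 0.35
VSWR = (1 + |Γ|)/(1 − |Γ|) = 1.35/0.65

VSWR ≈ 2.07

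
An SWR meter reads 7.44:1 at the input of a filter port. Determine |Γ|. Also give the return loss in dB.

|Γ| ≈ 0.763; return loss ≈ 2.35 dB

|Γ| = (S − 1)/(S + 1) = (7.44 − 1)/(7.44 + 1) = 6.44/8.44
RL = −20·log₁₀|Γ| = −20·log₁₀(0.763)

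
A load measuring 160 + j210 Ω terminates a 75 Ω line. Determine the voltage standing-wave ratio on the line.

Γ = (Z_L − Z_0)/(Z_L + Z_0) = (85 + j210)/(235 + j210)
|Γ| = 227/315 = 0.719
VSWR = (1 + |Γ|)/(1 − |Γ|) = 1.72/0.281

VSWR ≈ 6.11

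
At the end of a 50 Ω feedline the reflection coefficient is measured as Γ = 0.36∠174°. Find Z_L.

Z_L = Z_0·(1 + Γ)/(1 − Γ) = 50·(0.642 + j0.0376)/(1.36 − j0.0376)

Z_L ≈ 23.6 + j2.04 Ω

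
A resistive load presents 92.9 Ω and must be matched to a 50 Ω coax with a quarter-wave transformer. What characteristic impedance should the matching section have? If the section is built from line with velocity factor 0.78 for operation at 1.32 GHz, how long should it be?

Z_qwt = √(Z_0·R_L) = √(50 × 92.9) = √4645
λ = 0.78·c/f = 0.177 m, so l = λ/4 = 0.0443 m

Z_qwt ≈ 68.2 Ω; length ≈ 4.43 cm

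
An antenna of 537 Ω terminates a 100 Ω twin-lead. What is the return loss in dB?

Γ = (537 − 100)/(537 + 100) = 0.686
RL = −20·log₁₀|Γ| = −20·log₁₀(0.686)

RL ≈ 3.27 dB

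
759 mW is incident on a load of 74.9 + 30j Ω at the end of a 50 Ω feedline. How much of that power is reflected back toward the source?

P_reflected ≈ 69.9 mW

|Γ| = |(24.9 + j30)/(124.9 + j30)| = 0.304
|Γ|² = 0.0921
P_refl = |Γ|²·P_inc = 69.9 mW, P_del = (1 − |Γ|²)·P_inc = 689 mW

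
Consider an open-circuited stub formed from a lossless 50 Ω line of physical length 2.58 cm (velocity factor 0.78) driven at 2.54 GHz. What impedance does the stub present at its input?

λ = v/f = 0.78·c / 2.54 GHz = 0.0921 m
βl = 2π·l/λ = 2π × 0.28 = 101°
tan(βl) = -5.23
For an open-circuited stub, Z_in = −jZ_0·cot(βl) = −jZ_0/tan(βl)

Z_in ≈ +j9.55 Ω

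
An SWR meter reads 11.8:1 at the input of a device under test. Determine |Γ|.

|Γ| = (S − 1)/(S + 1) = (11.8 − 1)/(11.8 + 1) = 10.8/12.8

|Γ| ≈ 0.844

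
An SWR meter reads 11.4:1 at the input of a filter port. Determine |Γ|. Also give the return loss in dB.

|Γ| ≈ 0.839; return loss ≈ 1.53 dB

|Γ| = (S − 1)/(S + 1) = (11.4 − 1)/(11.4 + 1) = 10.4/12.4
RL = −20·log₁₀|Γ| = −20·log₁₀(0.839)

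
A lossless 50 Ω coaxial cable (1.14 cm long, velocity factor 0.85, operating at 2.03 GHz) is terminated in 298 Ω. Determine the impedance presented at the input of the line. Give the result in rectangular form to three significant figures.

Z_in ≈ 26.9 − j70.9 Ω

λ = v/f = 0.85·c / 2.03 GHz = 0.126 m
βl = 2π·l/λ = 2π × 0.0908 = 32.7°
tan(βl) = tan(32.7°) = 0.641
Z_in = Z_0·(Z_L + jZ_0·tanβl)/(Z_0 + jZ_L·tanβl)
     = 50·(298 + j32.1)/(50 + j191)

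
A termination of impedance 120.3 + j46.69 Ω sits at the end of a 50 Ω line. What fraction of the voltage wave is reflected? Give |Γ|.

|Γ| ≈ 0.478

Γ = (Z_L − Z_0)/(Z_L + Z_0) = (70.3 + j46.69)/(170.3 + j46.69)
|Γ| = 84.4/177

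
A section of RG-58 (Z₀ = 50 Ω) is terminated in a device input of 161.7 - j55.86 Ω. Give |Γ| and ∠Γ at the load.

Γ = (Z_L − Z_0)/(Z_L + Z_0) = (111.7 − j55.86)/(211.7 − j55.86)
|Γ| = 125/219 = 0.57

Γ ≈ 0.57 ∠ -11.8°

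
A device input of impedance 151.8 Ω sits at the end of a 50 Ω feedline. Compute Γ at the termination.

Γ = (Z_L − Z_0)/(Z_L + Z_0) = (151.8 − 50)/(151.8 + 50) = 101.8/201.8

Γ = 0.504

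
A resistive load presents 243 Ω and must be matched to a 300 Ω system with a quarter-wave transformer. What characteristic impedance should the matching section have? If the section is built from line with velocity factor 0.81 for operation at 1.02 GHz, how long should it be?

Z_qwt ≈ 270 Ω; length ≈ 5.96 cm

Z_qwt = √(Z_0·R_L) = √(300 × 243) = √72900
λ = 0.81·c/f = 0.238 m, so l = λ/4 = 0.0596 m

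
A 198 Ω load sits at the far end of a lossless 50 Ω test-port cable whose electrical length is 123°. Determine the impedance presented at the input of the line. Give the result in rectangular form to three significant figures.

Z_in ≈ 17.5 + j29.6 Ω

tan(βl) = tan(123°) = -1.54
Z_in = Z_0·(Z_L + jZ_0·tanβl)/(Z_0 + jZ_L·tanβl)
     = 50·(198 − j77)/(50 − j305)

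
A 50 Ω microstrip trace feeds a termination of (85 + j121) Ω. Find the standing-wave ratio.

Γ = (Z_L − Z_0)/(Z_L + Z_0) = (35 + j121)/(135 + j121)
|Γ| = 126/181 = 0.695
VSWR = (1 + |Γ|)/(1 − |Γ|) = 1.69/0.305

VSWR ≈ 5.55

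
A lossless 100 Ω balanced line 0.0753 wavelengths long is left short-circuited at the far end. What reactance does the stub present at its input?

βl = 2π × 0.0753 = 27.1°
tan(βl) = 0.512
For a short-circuited stub, Z_in = jZ_0·tan(βl)

X_in ≈ 51.2 Ω (inductive)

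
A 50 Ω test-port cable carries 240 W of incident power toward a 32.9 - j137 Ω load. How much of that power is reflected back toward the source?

|Γ| = |(-17.1 − j137)/(82.9 − j137)| = 0.862
|Γ|² = 0.743
P_refl = |Γ|²·P_inc = 178 W, P_del = (1 − |Γ|²)·P_inc = 61.6 W

P_reflected ≈ 178 W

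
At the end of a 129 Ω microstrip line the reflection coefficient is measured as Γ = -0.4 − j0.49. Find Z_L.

Z_L = Z_0·(1 + Γ)/(1 − Γ) = 129·(0.6 − j0.49)/(1.4 + j0.49)

Z_L ≈ 35.2 − j57.5 Ω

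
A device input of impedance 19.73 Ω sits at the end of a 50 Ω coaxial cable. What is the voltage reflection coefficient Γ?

Γ = -0.434

Γ = (Z_L − Z_0)/(Z_L + Z_0) = (19.73 − 50)/(19.73 + 50) = -30.27/69.73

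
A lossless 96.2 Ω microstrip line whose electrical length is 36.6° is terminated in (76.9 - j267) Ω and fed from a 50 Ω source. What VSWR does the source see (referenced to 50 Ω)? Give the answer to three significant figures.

VSWR ≈ 11.4

tan(βl) = 0.743
Z_in = Z_0·(Z_L + jZ_0·tanβl)/(Z_0 + jZ_L·tanβl) = 12.3 − j66.3 Ω
Γ_s = (Z_in − Z_s)/(Z_in + Z_s) = (-37.7 − j66.3)/(62.3 − j66.3), |Γ_s| = 0.839
VSWR = (1 + |Γ_s|)/(1 − |Γ_s|)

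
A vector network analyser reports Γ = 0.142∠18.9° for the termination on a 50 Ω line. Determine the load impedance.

Z_L = Z_0·(1 + Γ)/(1 − Γ) = 50·(1.13 + j0.046)/(0.866 − j0.046)

Z_L ≈ 65.2 + j6.12 Ω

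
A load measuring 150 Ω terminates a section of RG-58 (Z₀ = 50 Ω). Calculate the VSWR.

VSWR ≈ 3

Γ = (150 − 50)/(150 + 50) = 0.5
VSWR = (1 + 0.5)/(1 − 0.5)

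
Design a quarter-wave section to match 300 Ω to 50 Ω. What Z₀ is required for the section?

Z_qwt = √(Z_0·R_L) = √(50 × 300) = √15000

Z_qwt ≈ 122 Ω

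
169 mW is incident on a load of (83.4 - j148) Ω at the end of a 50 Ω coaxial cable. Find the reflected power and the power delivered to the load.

P_reflected ≈ 98 mW; P_delivered ≈ 71 mW

|Γ| = |(33.4 − j148)/(133.4 − j148)| = 0.761
|Γ|² = 0.58
P_refl = |Γ|²·P_inc = 98 mW, P_del = (1 − |Γ|²)·P_inc = 71 mW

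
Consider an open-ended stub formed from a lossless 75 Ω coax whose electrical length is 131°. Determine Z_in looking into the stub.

Z_in ≈ +j65.2 Ω

tan(βl) = -1.15
For an open-ended stub, Z_in = −jZ_0·cot(βl) = −jZ_0/tan(βl)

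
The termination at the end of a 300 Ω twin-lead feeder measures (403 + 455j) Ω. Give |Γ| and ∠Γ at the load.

Γ ≈ 0.557 ∠ 44.3°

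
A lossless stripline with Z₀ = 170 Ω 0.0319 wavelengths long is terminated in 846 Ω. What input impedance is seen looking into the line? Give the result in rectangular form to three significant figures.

Z_in ≈ 436 − j406 Ω

βl = 2π × 0.0319 = 11.5°
tan(βl) = tan(11.5°) = 0.203
Z_in = Z_0·(Z_L + jZ_0·tanβl)/(Z_0 + jZ_L·tanβl)
     = 170·(846 + j34.5)/(170 + j172)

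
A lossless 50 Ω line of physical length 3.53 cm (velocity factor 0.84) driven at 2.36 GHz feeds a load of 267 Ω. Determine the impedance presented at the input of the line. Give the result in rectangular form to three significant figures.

λ = v/f = 0.84·c / 2.36 GHz = 0.107 m
βl = 2π·l/λ = 2π × 0.331 = 119°
tan(βl) = tan(119°) = -1.8
Z_in = Z_0·(Z_L + jZ_0·tanβl)/(Z_0 + jZ_L·tanβl)
     = 50·(267 − j90.2)/(50 − j481)

Z_in ≈ 12.1 + j26.5 Ω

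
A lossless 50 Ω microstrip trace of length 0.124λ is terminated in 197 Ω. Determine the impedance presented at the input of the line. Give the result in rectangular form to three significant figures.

βl = 2π × 0.124 = 44.6°
tan(βl) = tan(44.6°) = 0.988
Z_in = Z_0·(Z_L + jZ_0·tanβl)/(Z_0 + jZ_L·tanβl)
     = 50·(197 + j49.4)/(50 + j195)

Z_in ≈ 24.1 − j44.4 Ω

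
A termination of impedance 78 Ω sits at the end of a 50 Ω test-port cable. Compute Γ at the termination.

Γ = (Z_L − Z_0)/(Z_L + Z_0) = (78 − 50)/(78 + 50) = 28/128

Γ = 0.219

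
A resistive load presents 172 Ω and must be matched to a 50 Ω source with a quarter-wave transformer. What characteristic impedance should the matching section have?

Z_qwt ≈ 92.7 Ω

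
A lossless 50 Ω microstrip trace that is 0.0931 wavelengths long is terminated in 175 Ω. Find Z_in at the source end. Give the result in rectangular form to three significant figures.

βl = 2π × 0.0931 = 33.5°
tan(βl) = tan(33.5°) = 0.662
Z_in = Z_0·(Z_L + jZ_0·tanβl)/(Z_0 + jZ_L·tanβl)
     = 50·(175 + j33.1)/(50 + j116)

Z_in ≈ 39.5 − j58.5 Ω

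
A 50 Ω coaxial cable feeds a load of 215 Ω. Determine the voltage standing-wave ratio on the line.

Γ = (215 − 50)/(215 + 50) = 0.623
VSWR = (1 + 0.623)/(1 − 0.623)

VSWR ≈ 4.3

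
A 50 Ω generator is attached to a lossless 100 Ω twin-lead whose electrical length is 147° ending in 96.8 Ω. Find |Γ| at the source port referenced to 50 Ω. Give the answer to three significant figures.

|Γ| ≈ 0.328

tan(βl) = -0.649
Z_in = Z_0·(Z_L + jZ_0·tanβl)/(Z_0 + jZ_L·tanβl) = 98.6 − j2.93 Ω
Γ_s = (Z_in − Z_s)/(Z_in + Z_s) = (48.6 − j2.93)/(149 − j2.93), |Γ_s| = 0.328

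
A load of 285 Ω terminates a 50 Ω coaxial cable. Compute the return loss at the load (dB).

RL ≈ 3.08 dB

Γ = (285 − 50)/(285 + 50) = 0.701
RL = −20·log₁₀|Γ| = −20·log₁₀(0.701)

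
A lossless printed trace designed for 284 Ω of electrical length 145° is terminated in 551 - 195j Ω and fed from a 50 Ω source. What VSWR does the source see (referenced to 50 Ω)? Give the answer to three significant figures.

tan(βl) = -0.7
Z_in = Z_0·(Z_L + jZ_0·tanβl)/(Z_0 + jZ_L·tanβl) = 388 + j257 Ω
Γ_s = (Z_in − Z_s)/(Z_in + Z_s) = (338 + j257)/(438 + j257), |Γ_s| = 0.836
VSWR = (1 + |Γ_s|)/(1 − |Γ_s|)

VSWR ≈ 11.2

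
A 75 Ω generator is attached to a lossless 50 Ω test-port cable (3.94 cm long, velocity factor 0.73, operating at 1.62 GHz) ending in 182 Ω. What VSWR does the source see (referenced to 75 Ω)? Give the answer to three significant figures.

VSWR ≈ 5.27

λ = v/f = 0.73·c / 1.62 GHz = 0.135 m
βl = 2π·l/λ = 2π × 0.291 = 105°
tan(βl) = -3.75
Z_in = Z_0·(Z_L + jZ_0·tanβl)/(Z_0 + jZ_L·tanβl) = 14.6 + j12.3 Ω
Γ_s = (Z_in − Z_s)/(Z_in + Z_s) = (-60.4 + j12.3)/(89.6 + j12.3), |Γ_s| = 0.681
VSWR = (1 + |Γ_s|)/(1 − |Γ_s|)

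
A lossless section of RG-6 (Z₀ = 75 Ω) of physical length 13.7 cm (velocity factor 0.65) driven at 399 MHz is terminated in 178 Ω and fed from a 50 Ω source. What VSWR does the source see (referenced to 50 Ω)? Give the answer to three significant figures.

λ = v/f = 0.65·c / 399 MHz = 0.489 m
βl = 2π·l/λ = 2π × 0.28 = 101°
tan(βl) = -5.18
Z_in = Z_0·(Z_L + jZ_0·tanβl)/(Z_0 + jZ_L·tanβl) = 32.6 + j11.8 Ω
Γ_s = (Z_in − Z_s)/(Z_in + Z_s) = (-17.4 + j11.8)/(82.6 + j11.8), |Γ_s| = 0.253
VSWR = (1 + |Γ_s|)/(1 − |Γ_s|)

VSWR ≈ 1.68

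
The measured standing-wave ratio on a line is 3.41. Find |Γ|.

|Γ| ≈ 0.546

|Γ| = (S − 1)/(S + 1) = (3.41 − 1)/(3.41 + 1) = 2.41/4.41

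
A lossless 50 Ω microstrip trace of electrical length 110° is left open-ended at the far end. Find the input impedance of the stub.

tan(βl) = -2.75
For an open-ended stub, Z_in = −jZ_0·cot(βl) = −jZ_0/tan(βl)

Z_in ≈ +j18.2 Ω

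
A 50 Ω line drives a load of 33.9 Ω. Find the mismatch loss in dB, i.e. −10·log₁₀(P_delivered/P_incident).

Γ = (33.9 − 50)/(33.9 + 50) = -0.192
|Γ|² = 0.0368, so P_del/P_inc = 1 − |Γ|² = 0.963
ML = −10·log₁₀(1 − |Γ|²)

mismatch loss ≈ 0.163 dB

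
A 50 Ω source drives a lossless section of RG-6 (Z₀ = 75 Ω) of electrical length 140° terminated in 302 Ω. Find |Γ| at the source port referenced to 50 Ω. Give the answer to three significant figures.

tan(βl) = -0.839
Z_in = Z_0·(Z_L + jZ_0·tanβl)/(Z_0 + jZ_L·tanβl) = 41.4 + j77.1 Ω
Γ_s = (Z_in − Z_s)/(Z_in + Z_s) = (-8.55 + j77.1)/(91.4 + j77.1), |Γ_s| = 0.649

|Γ| ≈ 0.649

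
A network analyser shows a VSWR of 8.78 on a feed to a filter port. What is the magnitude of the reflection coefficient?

|Γ| = (S − 1)/(S + 1) = (8.78 − 1)/(8.78 + 1) = 7.78/9.78

|Γ| ≈ 0.796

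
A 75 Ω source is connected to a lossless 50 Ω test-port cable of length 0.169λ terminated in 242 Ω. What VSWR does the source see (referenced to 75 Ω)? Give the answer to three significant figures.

βl = 2π × 0.169 = 60.8°
tan(βl) = 1.79
Z_in = Z_0·(Z_L + jZ_0·tanβl)/(Z_0 + jZ_L·tanβl) = 13.4 − j26.4 Ω
Γ_s = (Z_in − Z_s)/(Z_in + Z_s) = (-61.6 − j26.4)/(88.4 − j26.4), |Γ_s| = 0.727
VSWR = (1 + |Γ_s|)/(1 − |Γ_s|)

VSWR ≈ 6.32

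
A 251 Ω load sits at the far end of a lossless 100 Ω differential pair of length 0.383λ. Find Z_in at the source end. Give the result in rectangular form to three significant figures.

Z_in ≈ 74.2 + j77.9 Ω

βl = 2π × 0.383 = 138°
tan(βl) = tan(138°) = -0.904
Z_in = Z_0·(Z_L + jZ_0·tanβl)/(Z_0 + jZ_L·tanβl)
     = 100·(251 − j90.4)/(100 − j227)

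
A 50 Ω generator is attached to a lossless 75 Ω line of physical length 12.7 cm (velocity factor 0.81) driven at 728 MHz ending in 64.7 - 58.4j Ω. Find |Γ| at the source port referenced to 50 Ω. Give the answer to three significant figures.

λ = v/f = 0.81·c / 728 MHz = 0.334 m
βl = 2π·l/λ = 2π × 0.38 = 137°
tan(βl) = -0.933
Z_in = Z_0·(Z_L + jZ_0·tanβl)/(Z_0 + jZ_L·tanβl) = 167 + j23.5 Ω
Γ_s = (Z_in − Z_s)/(Z_in + Z_s) = (117 + j23.5)/(217 + j23.5), |Γ_s| = 0.548

|Γ| ≈ 0.548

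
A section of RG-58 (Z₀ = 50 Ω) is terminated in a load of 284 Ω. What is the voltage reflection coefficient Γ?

Γ = (Z_L − Z_0)/(Z_L + Z_0) = (284 − 50)/(284 + 50) = 234/334

Γ = 0.701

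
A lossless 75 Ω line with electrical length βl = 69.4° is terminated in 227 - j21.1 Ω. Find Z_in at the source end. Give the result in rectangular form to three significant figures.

tan(βl) = tan(69.4°) = 2.66
Z_in = Z_0·(Z_L + jZ_0·tanβl)/(Z_0 + jZ_L·tanβl)
     = 75·(227 + j178)/(131 + j604)

Z_in ≈ 27 − j22.3 Ω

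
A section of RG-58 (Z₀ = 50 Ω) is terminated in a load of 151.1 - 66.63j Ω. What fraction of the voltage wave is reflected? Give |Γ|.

Γ = (Z_L − Z_0)/(Z_L + Z_0) = (101.1 − j66.63)/(201.1 − j66.63)
|Γ| = 121/212

|Γ| ≈ 0.572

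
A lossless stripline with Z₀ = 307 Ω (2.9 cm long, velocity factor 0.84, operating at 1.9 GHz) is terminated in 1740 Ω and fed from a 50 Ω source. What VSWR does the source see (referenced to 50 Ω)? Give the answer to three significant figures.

λ = v/f = 0.84·c / 1.9 GHz = 0.133 m
βl = 2π·l/λ = 2π × 0.219 = 78.7°
tan(βl) = 5.01
Z_in = Z_0·(Z_L + jZ_0·tanβl)/(Z_0 + jZ_L·tanβl) = 56.3 − j59.3 Ω
Γ_s = (Z_in − Z_s)/(Z_in + Z_s) = (6.25 − j59.3)/(106 − j59.3), |Γ_s| = 0.49
VSWR = (1 + |Γ_s|)/(1 − |Γ_s|)

VSWR ≈ 2.92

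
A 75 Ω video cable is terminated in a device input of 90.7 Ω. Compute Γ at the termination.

Γ = 0.0947

Γ = (Z_L − Z_0)/(Z_L + Z_0) = (90.7 − 75)/(90.7 + 75) = 15.7/165.7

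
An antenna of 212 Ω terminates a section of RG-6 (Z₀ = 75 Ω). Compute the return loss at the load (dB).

RL ≈ 6.42 dB

Γ = (212 − 75)/(212 + 75) = 0.477
RL = −20·log₁₀|Γ| = −20·log₁₀(0.477)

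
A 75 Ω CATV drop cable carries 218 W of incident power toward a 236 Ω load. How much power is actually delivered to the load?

P_delivered ≈ 160 W

Γ = (236 − 75)/(236 + 75) = 0.518
|Γ|² = 0.268
P_refl = |Γ|²·P_inc = 58.4 W, P_del = (1 − |Γ|²)·P_inc = 160 W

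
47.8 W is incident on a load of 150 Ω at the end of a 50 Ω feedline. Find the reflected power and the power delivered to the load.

P_reflected ≈ 11.9 W; P_delivered ≈ 35.8 W

Γ = (150 − 50)/(150 + 50) = 0.5
|Γ|² = 0.25
P_refl = |Γ|²·P_inc = 11.9 W, P_del = (1 − |Γ|²)·P_inc = 35.8 W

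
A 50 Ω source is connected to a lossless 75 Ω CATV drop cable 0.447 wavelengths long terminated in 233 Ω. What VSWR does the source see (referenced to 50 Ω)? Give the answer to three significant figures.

VSWR ≈ 4.4

βl = 2π × 0.447 = 161°
tan(βl) = -0.346
Z_in = Z_0·(Z_L + jZ_0·tanβl)/(Z_0 + jZ_L·tanβl) = 121 + j104 Ω
Γ_s = (Z_in − Z_s)/(Z_in + Z_s) = (71.1 + j104)/(171 + j104), |Γ_s| = 0.63
VSWR = (1 + |Γ_s|)/(1 − |Γ_s|)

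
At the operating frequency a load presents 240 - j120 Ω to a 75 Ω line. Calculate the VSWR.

Γ = (Z_L − Z_0)/(Z_L + Z_0) = (165 − j120)/(315 − j120)
|Γ| = 204/337 = 0.605
VSWR = (1 + |Γ|)/(1 − |Γ|) = 1.61/0.395

VSWR ≈ 4.07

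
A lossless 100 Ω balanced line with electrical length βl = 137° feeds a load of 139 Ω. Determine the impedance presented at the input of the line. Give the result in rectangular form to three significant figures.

Z_in ≈ 97 + j32.4 Ω

tan(βl) = tan(137°) = -0.933
Z_in = Z_0·(Z_L + jZ_0·tanβl)/(Z_0 + jZ_L·tanβl)
     = 100·(139 − j93.3)/(100 − j130)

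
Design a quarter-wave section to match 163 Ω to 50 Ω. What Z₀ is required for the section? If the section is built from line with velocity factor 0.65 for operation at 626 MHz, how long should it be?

Z_qwt ≈ 90.3 Ω; length ≈ 7.79 cm

Z_qwt = √(Z_0·R_L) = √(50 × 163) = √8150
λ = 0.65·c/f = 0.312 m, so l = λ/4 = 0.0779 m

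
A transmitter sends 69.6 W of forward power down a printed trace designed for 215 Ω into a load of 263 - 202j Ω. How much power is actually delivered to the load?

|Γ| = |(48 − j202)/(478 − j202)| = 0.4
|Γ|² = 0.16
P_refl = |Γ|²·P_inc = 11.1 W, P_del = (1 − |Γ|²)·P_inc = 58.5 W

P_delivered ≈ 58.5 W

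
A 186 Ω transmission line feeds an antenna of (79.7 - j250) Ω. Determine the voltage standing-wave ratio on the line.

Γ = (Z_L − Z_0)/(Z_L + Z_0) = (-106.3 − j250)/(265.7 − j250)
|Γ| = 272/365 = 0.745
VSWR = (1 + |Γ|)/(1 − |Γ|) = 1.74/0.255

VSWR ≈ 6.83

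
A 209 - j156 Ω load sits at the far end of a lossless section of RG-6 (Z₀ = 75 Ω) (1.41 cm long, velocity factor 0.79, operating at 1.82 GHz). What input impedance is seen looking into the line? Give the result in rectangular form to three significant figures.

Z_in ≈ 28.2 − j59.2 Ω

λ = v/f = 0.79·c / 1.82 GHz = 0.13 m
βl = 2π·l/λ = 2π × 0.108 = 39°
tan(βl) = tan(39°) = 0.809
Z_in = Z_0·(Z_L + jZ_0·tanβl)/(Z_0 + jZ_L·tanβl)
     = 75·(209 − j95.3)/(201 + j169)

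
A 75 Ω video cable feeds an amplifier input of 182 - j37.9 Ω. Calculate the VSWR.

Γ = (Z_L − Z_0)/(Z_L + Z_0) = (107 − j37.9)/(257 − j37.9)
|Γ| = 114/260 = 0.437
VSWR = (1 + |Γ|)/(1 − |Γ|) = 1.44/0.563

VSWR ≈ 2.55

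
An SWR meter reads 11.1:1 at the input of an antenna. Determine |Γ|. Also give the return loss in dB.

|Γ| = (S − 1)/(S + 1) = (11.1 − 1)/(11.1 + 1) = 10.1/12.1
RL = −20·log₁₀|Γ| = −20·log₁₀(0.835)

|Γ| ≈ 0.835; return loss ≈ 1.57 dB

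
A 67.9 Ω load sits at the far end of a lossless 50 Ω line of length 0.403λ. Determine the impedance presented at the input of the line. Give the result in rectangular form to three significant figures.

Z_in ≈ 53.2 + j15.5 Ω

βl = 2π × 0.403 = 145°
tan(βl) = tan(145°) = -0.698
Z_in = Z_0·(Z_L + jZ_0·tanβl)/(Z_0 + jZ_L·tanβl)
     = 50·(67.9 − j34.9)/(50 − j47.4)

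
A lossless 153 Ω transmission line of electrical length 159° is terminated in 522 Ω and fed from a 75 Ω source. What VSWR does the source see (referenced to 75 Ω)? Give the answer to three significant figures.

tan(βl) = -0.384
Z_in = Z_0·(Z_L + jZ_0·tanβl)/(Z_0 + jZ_L·tanβl) = 221 + j230 Ω
Γ_s = (Z_in − Z_s)/(Z_in + Z_s) = (146 + j230)/(296 + j230), |Γ_s| = 0.727
VSWR = (1 + |Γ_s|)/(1 − |Γ_s|)

VSWR ≈ 6.32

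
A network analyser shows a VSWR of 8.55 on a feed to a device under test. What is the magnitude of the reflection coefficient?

|Γ| = (S − 1)/(S + 1) = (8.55 − 1)/(8.55 + 1) = 7.55/9.55

|Γ| ≈ 0.791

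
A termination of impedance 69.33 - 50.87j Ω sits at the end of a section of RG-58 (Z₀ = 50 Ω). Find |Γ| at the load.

Γ = (Z_L − Z_0)/(Z_L + Z_0) = (19.33 − j50.87)/(119.3 − j50.87)
|Γ| = 54.4/130

|Γ| ≈ 0.42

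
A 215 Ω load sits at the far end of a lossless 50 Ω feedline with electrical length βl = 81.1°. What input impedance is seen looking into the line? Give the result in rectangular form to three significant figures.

Z_in ≈ 11.9 − j7.4 Ω

tan(βl) = tan(81.1°) = 6.39
Z_in = Z_0·(Z_L + jZ_0·tanβl)/(Z_0 + jZ_L·tanβl)
     = 50·(215 + j319)/(50 + j1370)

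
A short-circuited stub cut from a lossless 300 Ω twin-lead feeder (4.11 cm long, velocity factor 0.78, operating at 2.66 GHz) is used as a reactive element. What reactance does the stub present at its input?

X_in ≈ -62.7 Ω (capacitive)

λ = v/f = 0.78·c / 2.66 GHz = 0.088 m
βl = 2π·l/λ = 2π × 0.467 = 168°
tan(βl) = -0.209
For a short-circuited stub, Z_in = jZ_0·tan(βl)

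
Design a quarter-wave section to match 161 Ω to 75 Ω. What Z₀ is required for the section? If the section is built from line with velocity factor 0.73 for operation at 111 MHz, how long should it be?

Z_qwt = √(Z_0·R_L) = √(75 × 161) = √12080
λ = 0.73·c/f = 1.97 m, so l = λ/4 = 0.493 m

Z_qwt ≈ 110 Ω; length ≈ 49.3 cm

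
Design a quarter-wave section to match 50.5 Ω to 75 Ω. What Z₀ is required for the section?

Z_qwt = √(Z_0·R_L) = √(75 × 50.5) = √3788

Z_qwt ≈ 61.5 Ω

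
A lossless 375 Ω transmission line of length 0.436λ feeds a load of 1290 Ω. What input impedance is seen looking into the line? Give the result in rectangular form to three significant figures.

βl = 2π × 0.436 = 157°
tan(βl) = tan(157°) = -0.425
Z_in = Z_0·(Z_L + jZ_0·tanβl)/(Z_0 + jZ_L·tanβl)
     = 375·(1290 − j159)/(375 − j549)

Z_in ≈ 485 + j550 Ω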